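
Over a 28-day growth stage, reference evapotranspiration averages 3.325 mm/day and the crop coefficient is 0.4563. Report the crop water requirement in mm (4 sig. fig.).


Approach: apply the crop water requirement relation, CWR = ET0 * Kc * days.
CWR = 3.325 * 0.4563 * 28 = 42.48 mm
Therefore the crop water requirement = 42.48 mm.


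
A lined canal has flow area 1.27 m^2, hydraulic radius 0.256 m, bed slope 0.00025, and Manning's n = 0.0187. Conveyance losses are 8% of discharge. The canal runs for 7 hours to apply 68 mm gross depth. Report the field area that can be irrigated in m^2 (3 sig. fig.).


Approach: apply Manning's equation with a conveyance and depth budget, Q = (1/n)*A*R^(2/3)*S^(1/2); Q_field = Q*(1-loss); Area = Q_field*t/(d/1000).
Step 1 — canal discharge (Manning's equation):
  Q = (1/0.0187) * 1.27 * 0.256^(2/3) * 0.00025^(1/2) = 0.43294 m^3/s
Step 2 — delivered flow: Q_field = 0.43294*(1 - 8/100) = 0.39830 m^3/s
Step 3 — volume delivered: V = 0.39830 * 7*3600 = 10037 m^3
Step 4 — area served: A = V / (depth/1000) = 10037 / 0.068 = 148000 m^2
Therefore the field area that can be irrigated = 148000 m^2.


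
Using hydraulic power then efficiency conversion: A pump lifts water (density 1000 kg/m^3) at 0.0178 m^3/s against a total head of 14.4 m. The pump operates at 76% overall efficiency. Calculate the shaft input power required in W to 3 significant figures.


Approach: apply hydraulic power then efficiency conversion, P = rho*g*Q*H; P_in = P/eta.
Step 1 — hydraulic power (P = rho*g*Q*H):
  P = 1000 * 9.81 * 0.0178 * 14.4 = 2514.5 W
Step 2 — input power: P_in = P/eta = 2514.5 / 0.76 = 3310 W
Therefore the shaft input power required = 3310 W.


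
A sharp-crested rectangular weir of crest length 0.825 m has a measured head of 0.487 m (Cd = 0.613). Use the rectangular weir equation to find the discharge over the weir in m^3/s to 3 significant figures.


Approach: apply the rectangular weir equation, Q = (2/3)*Cd*L*sqrt(2g)*H^1.5.
Q = (2/3)*0.613*0.825*sqrt(2*9.81)*0.487^1.5 = 0.508 m^3/s
Therefore the discharge over the weir = 0.508 m^3/s.


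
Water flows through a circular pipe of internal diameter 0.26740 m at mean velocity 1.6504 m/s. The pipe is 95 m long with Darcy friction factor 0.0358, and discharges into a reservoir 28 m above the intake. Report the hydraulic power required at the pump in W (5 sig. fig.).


Approach: apply continuity + Darcy-Weisbach + hydraulic power, Q = A*v; hf = f*(L/D)*(v^2/(2g)); H = static + hf; P = rho*g*Q*H.
Step 1 — flow rate (continuity, Q = A*v):
  A = pi*(0.26740/2)^2 = 0.05615814 m^2
  Q = 0.05615814 * 1.6504 = 0.09268339 m^3/s
Step 2 — friction head loss (Darcy-Weisbach):
  hf = 0.0358 * (95/0.26740) * (1.6504^2 / (2*9.81))
  hf = 1.765731 m
Step 3 — total head: H = 28 + 1.765731 = 29.76573 m
Step 4 — hydraulic power (P = rho*g*Q*H):
  P = 1000 * 9.81 * 0.09268339 * 29.76573 = 27064 W
Therefore the hydraulic power required at the pump = 27064 W.


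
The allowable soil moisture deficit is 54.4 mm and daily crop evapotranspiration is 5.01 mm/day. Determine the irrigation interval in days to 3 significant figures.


Approach: apply the irrigation interval relation, interval = SMD / ETc.
interval = 54.4 / 5.01 = 10.9 days
Therefore the irrigation interval = 10.9 days.


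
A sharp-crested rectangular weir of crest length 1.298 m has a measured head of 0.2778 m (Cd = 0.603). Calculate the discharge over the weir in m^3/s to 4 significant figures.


Approach: apply the rectangular weir equation, Q = (2/3)*Cd*L*sqrt(2g)*H^1.5.
Q = (2/3)*0.603*1.298*sqrt(2*9.81)*0.2778^1.5 = 0.3384 m^3/s
Therefore the discharge over the weir = 0.3384 m^3/s.


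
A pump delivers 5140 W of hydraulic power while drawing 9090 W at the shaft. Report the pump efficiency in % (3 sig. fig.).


Approach: apply the efficiency ratio, eta = (P_out/P_in)*100.
eta = (5140 / 9090) * 100 = 56.5 %
Therefore the pump efficiency = 56.5 %.


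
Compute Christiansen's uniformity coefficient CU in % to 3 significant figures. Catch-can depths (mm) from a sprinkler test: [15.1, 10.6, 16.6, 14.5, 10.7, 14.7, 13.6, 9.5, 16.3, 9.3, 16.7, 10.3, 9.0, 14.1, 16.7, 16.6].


Approach: apply Christiansen's uniformity coefficient, CU = (1 - mean_abs_deviation/mean)*100.
mean = 13.394 mm
mean |d_i - mean| = 2.6203 mm
CU = (1 - 2.6203/13.394)*100 = 80.4 %
Therefore Christiansen's uniformity coefficient CU = 80.4 %.


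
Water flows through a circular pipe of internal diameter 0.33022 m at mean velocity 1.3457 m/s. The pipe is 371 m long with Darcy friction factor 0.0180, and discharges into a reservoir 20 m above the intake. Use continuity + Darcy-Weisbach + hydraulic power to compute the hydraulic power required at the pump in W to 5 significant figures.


Approach: apply continuity + Darcy-Weisbach + hydraulic power, Q = A*v; hf = f*(L/D)*(v^2/(2g)); H = static + hf; P = rho*g*Q*H.
Step 1 — flow rate (continuity, Q = A*v):
  A = pi*(0.33022/2)^2 = 0.08564394 m^2
  Q = 0.08564394 * 1.3457 = 0.1152510 m^3/s
Step 2 — friction head loss (Darcy-Weisbach):
  hf = 0.0180 * (371/0.33022) * (1.3457^2 / (2*9.81))
  hf = 1.866554 m
Step 3 — total head: H = 20 + 1.866554 = 21.86655 m
Step 4 — hydraulic power (P = rho*g*Q*H):
  P = 1000 * 9.81 * 0.1152510 * 21.86655 = 24723 W
Therefore the hydraulic power required at the pump = 24723 W.


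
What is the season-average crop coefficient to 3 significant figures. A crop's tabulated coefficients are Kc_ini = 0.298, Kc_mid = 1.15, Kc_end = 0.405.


Approach: apply a simple seasonal average, Kc_avg = (Kc_ini + Kc_mid + Kc_end)/3.
Kc_avg = (0.298 + 1.15 + 0.405)/3 = 0.618
Therefore the season-average crop coefficient = 0.618.


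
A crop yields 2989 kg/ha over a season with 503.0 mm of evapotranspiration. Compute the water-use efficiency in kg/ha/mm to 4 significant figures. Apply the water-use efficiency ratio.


Approach: apply the water-use efficiency ratio, WUE = yield/ET.
WUE = 2989 / 503.0 = 5.942 kg/ha/mm
Therefore the water-use efficiency = 5.942 kg/ha/mm.


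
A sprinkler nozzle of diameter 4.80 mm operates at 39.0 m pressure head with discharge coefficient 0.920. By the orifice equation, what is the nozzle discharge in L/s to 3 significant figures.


Approach: apply the orifice equation, Q = Cd*A*sqrt(2*g*h), A = pi*(d/2)^2.
A = pi*(4.80e-3/2)^2 = 1.8096e-05 m^2
Q = 0.920 * 1.8096e-05 * sqrt(2*9.81*39.0) * 1000 = 0.461 L/s
Therefore the nozzle discharge = 0.461 L/s.


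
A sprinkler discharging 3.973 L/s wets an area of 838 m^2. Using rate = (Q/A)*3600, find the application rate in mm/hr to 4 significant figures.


rate = (3.973 / 838) * 3600 = 17.07 mm/hr
Therefore the application rate = 17.07 mm/hr.


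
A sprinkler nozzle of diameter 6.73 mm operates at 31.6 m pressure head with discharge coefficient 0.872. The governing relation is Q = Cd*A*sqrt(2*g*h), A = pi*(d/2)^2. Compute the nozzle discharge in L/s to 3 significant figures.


A = pi*(6.73e-3/2)^2 = 3.5573e-05 m^2
Q = 0.872 * 3.5573e-05 * sqrt(2*9.81*31.6) * 1000 = 0.772 L/s
Therefore the nozzle discharge = 0.772 L/s.


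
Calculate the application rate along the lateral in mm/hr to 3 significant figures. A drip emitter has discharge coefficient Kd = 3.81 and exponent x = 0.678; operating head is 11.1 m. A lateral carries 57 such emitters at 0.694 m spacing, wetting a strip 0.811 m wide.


Approach: apply the emitter equation with a lateral mass balance, q = Kd*h^x; Q = n*q; rate = Q/(n*spacing*width).
Step 1 — single emitter flow (q = Kd*h^x):
  q = 3.81 * 11.1^0.678 = 19.483 L/hr
Step 2 — total lateral flow: Q = 57 * 19.483 = 1110.5 L/hr
Step 3 — wetted area: A = 57 * 0.694 * 0.811 = 32.082 m^2
Step 4 — application rate: Q/A = 1110.5/32.082 = 34.6 mm/hr
Therefore the application rate along the lateral = 34.6 mm/hr.


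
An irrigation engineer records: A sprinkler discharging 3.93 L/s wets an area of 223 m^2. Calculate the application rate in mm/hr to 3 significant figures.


Approach: apply the application rate relation, rate = (Q/A)*3600.
rate = (3.93 / 223) * 3600 = 63.4 mm/hr
Therefore the application rate = 63.4 mm/hr.


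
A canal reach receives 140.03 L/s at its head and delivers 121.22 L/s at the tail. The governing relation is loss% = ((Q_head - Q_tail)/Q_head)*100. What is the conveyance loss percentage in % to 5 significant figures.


loss = ((140.03 - 121.22)/140.03)*100 = 13.433 %
Therefore the conveyance loss percentage = 13.433 %.


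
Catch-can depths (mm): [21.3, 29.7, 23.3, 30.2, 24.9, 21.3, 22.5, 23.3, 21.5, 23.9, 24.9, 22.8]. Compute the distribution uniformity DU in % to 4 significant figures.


Approach: apply the low-quarter distribution uniformity, DU = (mean of lowest quarter of readings / overall mean)*100.
sorted lowest 3 of 12: [21.3, 21.3, 21.5] -> mean = 21.3667 mm
overall mean = 24.1333 mm
DU = (21.3667/24.1333)*100 = 88.54 %
Therefore the distribution uniformity DU = 88.54 %.


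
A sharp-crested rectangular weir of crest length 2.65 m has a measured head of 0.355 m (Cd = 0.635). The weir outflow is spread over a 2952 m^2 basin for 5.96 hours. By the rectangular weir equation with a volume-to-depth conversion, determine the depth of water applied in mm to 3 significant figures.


Approach: apply the rectangular weir equation with a volume-to-depth conversion, Q = (2/3)*Cd*L*sqrt(2g)*H^1.5; d = Q*t/A * 1000.
Step 1 — weir discharge:
  Q = (2/3)*0.635*2.65*sqrt(2*9.81)*0.355^1.5 = 1.0510 m^3/s
Step 2 — volume: V = 1.0510 * 5.96*3600 = 22551 m^3
Step 3 — depth: d = V/A * 1000 = 22551/2952 * 1000 = 7640 mm
Therefore the depth of water applied = 7640 mm.


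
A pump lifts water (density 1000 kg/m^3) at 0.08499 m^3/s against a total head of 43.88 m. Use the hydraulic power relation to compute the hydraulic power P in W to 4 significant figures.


Approach: apply the hydraulic power relation, P = rho*g*Q*H.
P = 1000 * 9.81 * 0.08499 * 43.88 = 36590 W
Therefore the hydraulic power P = 36590 W.


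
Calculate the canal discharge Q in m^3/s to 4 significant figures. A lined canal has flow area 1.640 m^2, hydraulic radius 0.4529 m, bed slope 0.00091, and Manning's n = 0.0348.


Approach: apply Manning's equation, Q = (1/n)*A*R^(2/3)*S^(1/2).
Q = (1/0.0348) * 1.640 * 0.4529^(2/3) * 0.00091^(1/2) = 0.8384 m^3/s
Therefore the canal discharge Q = 0.8384 m^3/s.


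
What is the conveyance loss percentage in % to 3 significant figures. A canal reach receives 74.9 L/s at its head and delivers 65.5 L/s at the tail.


Approach: apply the conveyance loss ratio, loss% = ((Q_head - Q_tail)/Q_head)*100.
loss = ((74.9 - 65.5)/74.9)*100 = 12.6 %
Therefore the conveyance loss percentage = 12.6 %.


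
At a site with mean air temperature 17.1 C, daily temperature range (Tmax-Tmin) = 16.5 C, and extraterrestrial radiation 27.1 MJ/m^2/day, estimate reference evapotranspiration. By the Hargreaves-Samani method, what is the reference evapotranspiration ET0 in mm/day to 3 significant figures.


Approach: apply the Hargreaves-Samani method, ET0 = 0.0023*(Tmean+17.8)*sqrt(Tmax-Tmin)*0.408*Ra.
ET0 = 0.0023*(17.1+17.8)*sqrt(16.5)*0.408*27.1 = 3.61 mm/day
Therefore the reference evapotranspiration ET0 = 3.61 mm/day.


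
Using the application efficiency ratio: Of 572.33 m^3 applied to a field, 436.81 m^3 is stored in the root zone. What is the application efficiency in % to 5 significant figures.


Approach: apply the application efficiency ratio, Ea = (stored/applied)*100.
Ea = (436.81/572.33)*100 = 76.321 %
Therefore the application efficiency = 76.321 %.


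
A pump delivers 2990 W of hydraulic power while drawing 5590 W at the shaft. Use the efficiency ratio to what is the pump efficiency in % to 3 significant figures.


Approach: apply the efficiency ratio, eta = (P_out/P_in)*100.
eta = (2990 / 5590) * 100 = 53.5 %
Therefore the pump efficiency = 53.5 %.


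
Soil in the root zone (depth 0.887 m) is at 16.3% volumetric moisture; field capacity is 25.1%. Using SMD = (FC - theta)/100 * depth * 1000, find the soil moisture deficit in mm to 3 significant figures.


SMD = (25.1 - 16.3)/100 * 0.887 * 1000 = 78.1 mm
Therefore the soil moisture deficit = 78.1 mm.


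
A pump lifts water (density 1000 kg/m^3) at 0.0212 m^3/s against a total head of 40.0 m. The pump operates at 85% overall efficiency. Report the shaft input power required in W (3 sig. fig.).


Approach: apply hydraulic power then efficiency conversion, P = rho*g*Q*H; P_in = P/eta.
Step 1 — hydraulic power (P = rho*g*Q*H):
  P = 1000 * 9.81 * 0.0212 * 40.0 = 8318.9 W
Step 2 — input power: P_in = P/eta = 8318.9 / 0.85 = 9790 W
Therefore the shaft input power required = 9790 W.


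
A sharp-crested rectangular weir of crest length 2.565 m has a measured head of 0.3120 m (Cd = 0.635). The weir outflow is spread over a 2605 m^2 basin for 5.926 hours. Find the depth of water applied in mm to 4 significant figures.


Approach: apply the rectangular weir equation with a volume-to-depth conversion, Q = (2/3)*Cd*L*sqrt(2g)*H^1.5; d = Q*t/A * 1000.
Step 1 — weir discharge:
  Q = (2/3)*0.635*2.565*sqrt(2*9.81)*0.3120^1.5 = 0.838207 m^3/s
Step 2 — volume: V = 0.838207 * 5.926*3600 = 17882.0 m^3
Step 3 — depth: d = V/A * 1000 = 17882.0/2605 * 1000 = 6864 mm
Therefore the depth of water applied = 6864 mm.


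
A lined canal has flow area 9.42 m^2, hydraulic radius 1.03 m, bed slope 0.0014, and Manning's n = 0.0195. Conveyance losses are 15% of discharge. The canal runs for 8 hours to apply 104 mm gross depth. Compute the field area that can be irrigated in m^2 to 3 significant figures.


Approach: apply Manning's equation with a conveyance and depth budget, Q = (1/n)*A*R^(2/3)*S^(1/2); Q_field = Q*(1-loss); Area = Q_field*t/(d/1000).
Step 1 — canal discharge (Manning's equation):
  Q = (1/0.0195) * 9.42 * 1.03^(2/3) * 0.0014^(1/2) = 18.435 m^3/s
Step 2 — delivered flow: Q_field = 18.435*(1 - 15/100) = 15.670 m^3/s
Step 3 — volume delivered: V = 15.670 * 8*3600 = 451280 m^3
Step 4 — area served: A = V / (depth/1000) = 451280 / 0.104 = 4340000 m^2
Therefore the field area that can be irrigated = 4340000 m^2.


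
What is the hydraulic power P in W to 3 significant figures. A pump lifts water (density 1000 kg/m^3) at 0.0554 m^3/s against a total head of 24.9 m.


Approach: apply the hydraulic power relation, P = rho*g*Q*H.
P = 1000 * 9.81 * 0.0554 * 24.9 = 13500 W
Therefore the hydraulic power P = 13500 W.


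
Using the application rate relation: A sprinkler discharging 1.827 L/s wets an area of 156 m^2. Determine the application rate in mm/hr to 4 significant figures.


Approach: apply the application rate relation, rate = (Q/A)*3600.
rate = (1.827 / 156) * 3600 = 42.16 mm/hr
Therefore the application rate = 42.16 mm/hr.


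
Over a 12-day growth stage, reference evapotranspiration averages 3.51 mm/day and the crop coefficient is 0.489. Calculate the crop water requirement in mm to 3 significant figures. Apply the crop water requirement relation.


Approach: apply the crop water requirement relation, CWR = ET0 * Kc * days.
CWR = 3.51 * 0.489 * 12 = 20.6 mm
Therefore the crop water requirement = 20.6 mm.


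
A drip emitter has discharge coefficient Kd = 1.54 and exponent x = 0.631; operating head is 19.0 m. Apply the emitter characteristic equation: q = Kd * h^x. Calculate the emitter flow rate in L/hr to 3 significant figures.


q = 1.54 * 19.0^0.631 = 9.87 L/hr
Therefore the emitter flow rate = 9.87 L/hr.


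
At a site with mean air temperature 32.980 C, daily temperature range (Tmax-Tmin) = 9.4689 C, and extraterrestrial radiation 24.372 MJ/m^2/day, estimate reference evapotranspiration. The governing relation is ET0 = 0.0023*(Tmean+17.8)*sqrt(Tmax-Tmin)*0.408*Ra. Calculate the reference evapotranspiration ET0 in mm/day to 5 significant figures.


ET0 = 0.0023*(32.980+17.8)*sqrt(9.4689)*0.408*24.372 = 3.5737 mm/day
Therefore the reference evapotranspiration ET0 = 3.5737 mm/day.


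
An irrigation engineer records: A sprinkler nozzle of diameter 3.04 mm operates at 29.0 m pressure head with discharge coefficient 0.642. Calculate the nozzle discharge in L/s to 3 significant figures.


Approach: apply the orifice equation, Q = Cd*A*sqrt(2*g*h), A = pi*(d/2)^2.
A = pi*(3.04e-3/2)^2 = 7.2583e-06 m^2
Q = 0.642 * 7.2583e-06 * sqrt(2*9.81*29.0) * 1000 = 0.111 L/s
Therefore the nozzle discharge = 0.111 L/s.


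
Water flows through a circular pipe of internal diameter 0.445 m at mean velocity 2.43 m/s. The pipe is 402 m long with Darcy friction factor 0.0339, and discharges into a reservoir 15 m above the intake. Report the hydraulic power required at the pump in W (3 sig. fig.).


Approach: apply continuity + Darcy-Weisbach + hydraulic power, Q = A*v; hf = f*(L/D)*(v^2/(2g)); H = static + hf; P = rho*g*Q*H.
Step 1 — flow rate (continuity, Q = A*v):
  A = pi*(0.445/2)^2 = 0.15553 m^2
  Q = 0.15553 * 2.43 = 0.37793 m^3/s
Step 2 — friction head loss (Darcy-Weisbach):
  hf = 0.0339 * (402/0.445) * (2.43^2 / (2*9.81))
  hf = 9.2168 m
Step 3 — total head: H = 15 + 9.2168 = 24.217 m
Step 4 — hydraulic power (P = rho*g*Q*H):
  P = 1000 * 9.81 * 0.37793 * 24.217 = 89800 W
Therefore the hydraulic power required at the pump = 89800 W.


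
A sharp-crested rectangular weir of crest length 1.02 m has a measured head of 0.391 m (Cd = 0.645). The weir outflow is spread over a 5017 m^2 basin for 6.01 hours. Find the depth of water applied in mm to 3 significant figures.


Approach: apply the rectangular weir equation with a volume-to-depth conversion, Q = (2/3)*Cd*L*sqrt(2g)*H^1.5; d = Q*t/A * 1000.
Step 1 — weir discharge:
  Q = (2/3)*0.645*1.02*sqrt(2*9.81)*0.391^1.5 = 0.47499 m^3/s
Step 2 — volume: V = 0.47499 * 6.01*3600 = 10277 m^3
Step 3 — depth: d = V/A * 1000 = 10277/5017 * 1000 = 2050 mm
Therefore the depth of water applied = 2050 mm.


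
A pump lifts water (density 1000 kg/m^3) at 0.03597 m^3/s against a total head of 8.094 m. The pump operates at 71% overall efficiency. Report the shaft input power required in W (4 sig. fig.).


Approach: apply hydraulic power then efficiency conversion, P = rho*g*Q*H; P_in = P/eta.
Step 1 — hydraulic power (P = rho*g*Q*H):
  P = 1000 * 9.81 * 0.03597 * 8.094 = 2856.09 W
Step 2 — input power: P_in = P/eta = 2856.09 / 0.71 = 4023 W
Therefore the shaft input power required = 4023 W.


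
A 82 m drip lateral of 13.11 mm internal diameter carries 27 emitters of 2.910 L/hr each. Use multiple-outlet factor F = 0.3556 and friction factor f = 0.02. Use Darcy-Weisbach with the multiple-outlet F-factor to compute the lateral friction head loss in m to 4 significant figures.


Approach: apply Darcy-Weisbach with the multiple-outlet F-factor, Q = n*q/(3600*1000) m^3/s; v = Q/A; hf = F*f*(L/D)*(v^2/(2g)).
Q = 27*2.910/(3600*1000) = 2.18250e-05 m^3/s
A = pi*(13.11e-3/2)^2 = 1.34988e-04 m^2, so v = Q/A = 0.161681 m/s
hf = 0.3556*0.02*(82/0.01311)*(0.161681^2/(2*9.81)) = 0.05927 m
Therefore the lateral friction head loss = 0.05927 m.


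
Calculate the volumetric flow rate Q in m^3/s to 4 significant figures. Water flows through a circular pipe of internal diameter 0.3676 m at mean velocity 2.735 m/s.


Approach: apply the continuity equation for pipe flow, Q = A * v with A = pi*(D/2)^2.
A = pi*(0.3676/2)^2 = 0.106131 m^2
Q = 0.106131 * 2.735 = 0.2903 m^3/s
Therefore the volumetric flow rate Q = 0.2903 m^3/s.


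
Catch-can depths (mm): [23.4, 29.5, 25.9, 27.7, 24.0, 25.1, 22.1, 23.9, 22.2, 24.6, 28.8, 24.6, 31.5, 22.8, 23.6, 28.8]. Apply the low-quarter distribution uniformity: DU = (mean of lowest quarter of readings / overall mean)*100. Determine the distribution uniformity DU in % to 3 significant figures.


sorted lowest 4 of 16: [22.1, 22.2, 22.8, 23.4] -> mean = 22.625 mm
overall mean = 25.531 mm
DU = (22.625/25.531)*100 = 88.6 %
Therefore the distribution uniformity DU = 88.6 %.


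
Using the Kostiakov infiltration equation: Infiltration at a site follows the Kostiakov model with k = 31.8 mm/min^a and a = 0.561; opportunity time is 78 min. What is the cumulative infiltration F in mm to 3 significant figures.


Approach: apply the Kostiakov infiltration equation, F = k*t^a.
F = 31.8 * 78^0.561 = 366 mm
Therefore the cumulative infiltration F = 366 mm.


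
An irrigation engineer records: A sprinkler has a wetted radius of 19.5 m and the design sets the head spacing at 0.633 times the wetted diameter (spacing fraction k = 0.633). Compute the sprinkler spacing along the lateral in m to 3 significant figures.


Approach: apply the sprinkler spacing rule (spacing as a fraction of wetted diameter), S = k*(2*R).
S = 0.633 * (2 * 19.5) = 24.7 m
Therefore the sprinkler spacing along the lateral = 24.7 m.


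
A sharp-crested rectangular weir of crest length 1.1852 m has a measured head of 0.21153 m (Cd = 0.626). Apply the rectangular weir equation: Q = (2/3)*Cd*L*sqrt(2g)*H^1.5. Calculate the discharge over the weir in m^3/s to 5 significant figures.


Q = (2/3)*0.626*1.1852*sqrt(2*9.81)*0.21153^1.5 = 0.21315 m^3/s
Therefore the discharge over the weir = 0.21315 m^3/s.


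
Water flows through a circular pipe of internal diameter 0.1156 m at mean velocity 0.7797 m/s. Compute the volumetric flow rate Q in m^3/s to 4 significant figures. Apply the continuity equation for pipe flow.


Approach: apply the continuity equation for pipe flow, Q = A * v with A = pi*(D/2)^2.
A = pi*(0.1156/2)^2 = 0.0104956 m^2
Q = 0.0104956 * 0.7797 = 0.008183 m^3/s
Therefore the volumetric flow rate Q = 0.008183 m^3/s.


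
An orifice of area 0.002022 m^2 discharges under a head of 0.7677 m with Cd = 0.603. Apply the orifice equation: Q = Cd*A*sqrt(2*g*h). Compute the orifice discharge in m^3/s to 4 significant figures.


Q = 0.603 * 0.002022 * sqrt(2*9.81*0.7677) = 0.004732 m^3/s
Therefore the orifice discharge = 0.004732 m^3/s.


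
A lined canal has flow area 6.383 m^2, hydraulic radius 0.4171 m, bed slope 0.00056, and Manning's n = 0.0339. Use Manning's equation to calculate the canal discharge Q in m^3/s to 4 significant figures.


Approach: apply Manning's equation, Q = (1/n)*A*R^(2/3)*S^(1/2).
Q = (1/0.0339) * 6.383 * 0.4171^(2/3) * 0.00056^(1/2) = 2.487 m^3/s
Therefore the canal discharge Q = 2.487 m^3/s.


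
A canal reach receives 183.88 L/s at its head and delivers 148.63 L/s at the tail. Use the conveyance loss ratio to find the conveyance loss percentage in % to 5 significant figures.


Approach: apply the conveyance loss ratio, loss% = ((Q_head - Q_tail)/Q_head)*100.
loss = ((183.88 - 148.63)/183.88)*100 = 19.170 %
Therefore the conveyance loss percentage = 19.170 %.


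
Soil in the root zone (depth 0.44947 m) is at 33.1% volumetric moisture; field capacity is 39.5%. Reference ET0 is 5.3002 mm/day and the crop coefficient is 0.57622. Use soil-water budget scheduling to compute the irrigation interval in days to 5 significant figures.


Approach: apply soil-water budget scheduling, SMD = (FC-theta)/100*depth*1000; ETc = ET0*Kc; interval = SMD/ETc.
Step 1 — soil moisture deficit:
  SMD = (39.5 - 33.1)/100 * 0.44947 * 1000 = 28.76608 mm
Step 2 — daily crop ET (ETc = ET0*Kc):
  ETc = 5.3002 * 0.57622 = 3.054081 mm/day
Step 3 — irrigation interval (SMD/ETc):
  interval = 28.76608 / 3.054081 = 9.4189 days
Therefore the irrigation interval = 9.4189 days.


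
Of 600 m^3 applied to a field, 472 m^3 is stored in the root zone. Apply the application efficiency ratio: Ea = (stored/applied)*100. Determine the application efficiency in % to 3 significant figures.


Ea = (472/600)*100 = 78.7 %
Therefore the application efficiency = 78.7 %.


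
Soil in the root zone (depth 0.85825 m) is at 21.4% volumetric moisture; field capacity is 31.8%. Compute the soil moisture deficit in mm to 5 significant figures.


Approach: apply the soil moisture deficit relation, SMD = (FC - theta)/100 * depth * 1000.
SMD = (31.8 - 21.4)/100 * 0.85825 * 1000 = 89.258 mm
Therefore the soil moisture deficit = 89.258 mm.


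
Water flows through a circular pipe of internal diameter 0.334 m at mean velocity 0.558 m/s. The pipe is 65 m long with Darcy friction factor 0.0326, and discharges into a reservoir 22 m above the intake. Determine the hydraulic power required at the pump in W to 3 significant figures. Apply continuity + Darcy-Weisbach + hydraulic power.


Approach: apply continuity + Darcy-Weisbach + hydraulic power, Q = A*v; hf = f*(L/D)*(v^2/(2g)); H = static + hf; P = rho*g*Q*H.
Step 1 — flow rate (continuity, Q = A*v):
  A = pi*(0.334/2)^2 = 0.087616 m^2
  Q = 0.087616 * 0.558 = 0.048890 m^3/s
Step 2 — friction head loss (Darcy-Weisbach):
  hf = 0.0326 * (65/0.334) * (0.558^2 / (2*9.81))
  hf = 0.10068 m
Step 3 — total head: H = 22 + 0.10068 = 22.101 m
Step 4 — hydraulic power (P = rho*g*Q*H):
  P = 1000 * 9.81 * 0.048890 * 22.101 = 10600 W
Therefore the hydraulic power required at the pump = 10600 W.


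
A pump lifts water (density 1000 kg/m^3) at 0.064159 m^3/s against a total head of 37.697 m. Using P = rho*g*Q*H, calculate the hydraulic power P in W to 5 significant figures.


P = 1000 * 9.81 * 0.064159 * 37.697 = 23726 W
Therefore the hydraulic power P = 23726 W.


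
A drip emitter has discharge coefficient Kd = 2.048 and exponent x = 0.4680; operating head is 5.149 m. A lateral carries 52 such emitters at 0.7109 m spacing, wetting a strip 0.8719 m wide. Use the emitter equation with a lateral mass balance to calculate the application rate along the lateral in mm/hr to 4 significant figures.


Approach: apply the emitter equation with a lateral mass balance, q = Kd*h^x; Q = n*q; rate = Q/(n*spacing*width).
Step 1 — single emitter flow (q = Kd*h^x):
  q = 2.048 * 5.149^0.4680 = 4.40977 L/hr
Step 2 — total lateral flow: Q = 52 * 4.40977 = 229.308 L/hr
Step 3 — wetted area: A = 52 * 0.7109 * 0.8719 = 32.2314 m^2
Step 4 — application rate: Q/A = 229.308/32.2314 = 7.114 mm/hr
Therefore the application rate along the lateral = 7.114 mm/hr.


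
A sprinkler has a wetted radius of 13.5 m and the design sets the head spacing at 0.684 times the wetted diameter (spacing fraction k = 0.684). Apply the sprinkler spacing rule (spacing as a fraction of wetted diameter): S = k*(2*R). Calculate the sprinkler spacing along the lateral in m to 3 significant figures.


S = 0.684 * (2 * 13.5) = 18.5 m
Therefore the sprinkler spacing along the lateral = 18.5 m.


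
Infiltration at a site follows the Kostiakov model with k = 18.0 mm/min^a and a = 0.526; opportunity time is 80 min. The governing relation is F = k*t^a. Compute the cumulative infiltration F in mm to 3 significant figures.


F = 18.0 * 80^0.526 = 180 mm
Therefore the cumulative infiltration F = 180 mm.


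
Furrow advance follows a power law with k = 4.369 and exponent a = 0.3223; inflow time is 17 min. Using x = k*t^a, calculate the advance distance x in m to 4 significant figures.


x = 4.369 * 17^0.3223 = 10.89 m
Therefore the advance distance x = 10.89 m.


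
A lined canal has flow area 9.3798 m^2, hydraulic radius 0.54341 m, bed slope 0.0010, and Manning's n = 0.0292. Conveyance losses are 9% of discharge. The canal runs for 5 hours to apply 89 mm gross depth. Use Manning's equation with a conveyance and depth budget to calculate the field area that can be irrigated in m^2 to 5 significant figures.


Approach: apply Manning's equation with a conveyance and depth budget, Q = (1/n)*A*R^(2/3)*S^(1/2); Q_field = Q*(1-loss); Area = Q_field*t/(d/1000).
Step 1 — canal discharge (Manning's equation):
  Q = (1/0.0292) * 9.3798 * 0.54341^(2/3) * 0.0010^(1/2) = 6.764398 m^3/s
Step 2 — delivered flow: Q_field = 6.764398*(1 - 9/100) = 6.155602 m^3/s
Step 3 — volume delivered: V = 6.155602 * 5*3600 = 110800.8 m^3
Step 4 — area served: A = V / (depth/1000) = 110800.8 / 0.089 = 1245000 m^2
Therefore the field area that can be irrigated = 1245000 m^2.


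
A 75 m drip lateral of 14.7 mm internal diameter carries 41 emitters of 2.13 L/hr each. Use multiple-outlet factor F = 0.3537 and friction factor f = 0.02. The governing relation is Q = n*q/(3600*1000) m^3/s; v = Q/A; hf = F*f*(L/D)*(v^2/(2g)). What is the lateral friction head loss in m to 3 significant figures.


Q = 41*2.13/(3600*1000) = 2.4258e-05 m^3/s
A = pi*(14.7e-3/2)^2 = 1.6972e-04 m^2, so v = Q/A = 0.14293 m/s
hf = 0.3537*0.02*(75/0.0147)*(0.14293^2/(2*9.81)) = 0.0376 m
Therefore the lateral friction head loss = 0.0376 m.


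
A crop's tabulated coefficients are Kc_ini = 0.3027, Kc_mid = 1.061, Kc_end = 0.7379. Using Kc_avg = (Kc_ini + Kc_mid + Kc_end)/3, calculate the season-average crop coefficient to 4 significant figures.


Kc_avg = (0.3027 + 1.061 + 0.7379)/3 = 0.7005
Therefore the season-average crop coefficient = 0.7005.


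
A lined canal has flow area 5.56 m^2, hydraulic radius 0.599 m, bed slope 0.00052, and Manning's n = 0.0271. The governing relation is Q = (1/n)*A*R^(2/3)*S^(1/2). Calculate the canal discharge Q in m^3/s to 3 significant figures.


Q = (1/0.0271) * 5.56 * 0.599^(2/3) * 0.00052^(1/2) = 3.32 m^3/s
Therefore the canal discharge Q = 3.32 m^3/s.


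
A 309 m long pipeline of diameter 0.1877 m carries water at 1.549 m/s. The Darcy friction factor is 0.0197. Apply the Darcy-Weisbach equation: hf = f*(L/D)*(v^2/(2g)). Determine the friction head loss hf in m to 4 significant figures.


hf = 0.0197 * (309/0.1877) * (1.549^2 / (2*9.81))
hf = 3.966 m
Therefore the friction head loss hf = 3.966 m.


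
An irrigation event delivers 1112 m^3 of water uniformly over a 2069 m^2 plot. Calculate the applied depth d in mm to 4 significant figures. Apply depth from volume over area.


Approach: apply depth from volume over area, d = (V/A)*1000.
d = (1112 / 2069) * 1000 = 537.5 mm
Therefore the applied depth d = 537.5 mm.


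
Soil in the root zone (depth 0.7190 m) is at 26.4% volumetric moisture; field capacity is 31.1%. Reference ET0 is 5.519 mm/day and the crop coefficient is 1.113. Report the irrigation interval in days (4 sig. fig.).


Approach: apply soil-water budget scheduling, SMD = (FC-theta)/100*depth*1000; ETc = ET0*Kc; interval = SMD/ETc.
Step 1 — soil moisture deficit:
  SMD = (31.1 - 26.4)/100 * 0.7190 * 1000 = 33.7930 mm
Step 2 — daily crop ET (ETc = ET0*Kc):
  ETc = 5.519 * 1.113 = 6.14265 mm/day
Step 3 — irrigation interval (SMD/ETc):
  interval = 33.7930 / 6.14265 = 5.501 days
Therefore the irrigation interval = 5.501 days.


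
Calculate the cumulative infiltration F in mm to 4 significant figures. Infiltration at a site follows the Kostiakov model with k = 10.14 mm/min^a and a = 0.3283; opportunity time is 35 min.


Approach: apply the Kostiakov infiltration equation, F = k*t^a.
F = 10.14 * 35^0.3283 = 32.58 mm
Therefore the cumulative infiltration F = 32.58 mm.


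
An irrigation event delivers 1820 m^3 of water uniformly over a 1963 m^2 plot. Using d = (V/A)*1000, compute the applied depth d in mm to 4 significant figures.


d = (1820 / 1963) * 1000 = 927.2 mm
Therefore the applied depth d = 927.2 mm.


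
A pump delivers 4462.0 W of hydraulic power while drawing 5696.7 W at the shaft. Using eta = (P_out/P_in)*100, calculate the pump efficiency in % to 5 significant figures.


eta = (4462.0 / 5696.7) * 100 = 78.326 %
Therefore the pump efficiency = 78.326 %.


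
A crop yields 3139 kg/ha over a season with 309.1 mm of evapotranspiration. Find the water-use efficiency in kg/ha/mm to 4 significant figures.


Approach: apply the water-use efficiency ratio, WUE = yield/ET.
WUE = 3139 / 309.1 = 10.16 kg/ha/mm
Therefore the water-use efficiency = 10.16 kg/ha/mm.


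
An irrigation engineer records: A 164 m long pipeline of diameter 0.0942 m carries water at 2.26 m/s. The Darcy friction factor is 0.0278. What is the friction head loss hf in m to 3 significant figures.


Approach: apply the Darcy-Weisbach equation, hf = f*(L/D)*(v^2/(2g)).
hf = 0.0278 * (164/0.0942) * (2.26^2 / (2*9.81))
hf = 12.6 m
Therefore the friction head loss hf = 12.6 m.


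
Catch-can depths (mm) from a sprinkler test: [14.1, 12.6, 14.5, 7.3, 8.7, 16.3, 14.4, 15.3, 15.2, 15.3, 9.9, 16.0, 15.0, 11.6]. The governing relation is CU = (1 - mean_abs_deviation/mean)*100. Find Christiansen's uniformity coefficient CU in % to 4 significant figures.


mean = 13.3000 mm
mean |d_i - mean| = 2.34286 mm
CU = (1 - 2.34286/13.3000)*100 = 82.38 %
Therefore Christiansen's uniformity coefficient CU = 82.38 %.


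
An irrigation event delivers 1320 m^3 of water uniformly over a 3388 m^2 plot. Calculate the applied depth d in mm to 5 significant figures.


Approach: apply depth from volume over area, d = (V/A)*1000.
d = (1320 / 3388) * 1000 = 389.61 mm
Therefore the applied depth d = 389.61 mm.


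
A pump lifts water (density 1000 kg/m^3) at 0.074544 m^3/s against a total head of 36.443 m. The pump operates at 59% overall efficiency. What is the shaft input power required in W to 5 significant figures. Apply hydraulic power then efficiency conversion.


Approach: apply hydraulic power then efficiency conversion, P = rho*g*Q*H; P_in = P/eta.
Step 1 — hydraulic power (P = rho*g*Q*H):
  P = 1000 * 9.81 * 0.074544 * 36.443 = 26649.91 W
Step 2 — input power: P_in = P/eta = 26649.91 / 0.59 = 45169 W
Therefore the shaft input power required = 45169 W.


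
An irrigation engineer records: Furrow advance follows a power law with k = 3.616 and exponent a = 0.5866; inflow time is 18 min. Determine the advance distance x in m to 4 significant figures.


Approach: apply the power-law advance function, x = k*t^a.
x = 3.616 * 18^0.5866 = 19.70 m
Therefore the advance distance x = 19.70 m.


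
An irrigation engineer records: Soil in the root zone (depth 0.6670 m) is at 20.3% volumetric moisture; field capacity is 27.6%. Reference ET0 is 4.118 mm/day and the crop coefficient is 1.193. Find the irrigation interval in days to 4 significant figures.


Approach: apply soil-water budget scheduling, SMD = (FC-theta)/100*depth*1000; ETc = ET0*Kc; interval = SMD/ETc.
Step 1 — soil moisture deficit:
  SMD = (27.6 - 20.3)/100 * 0.6670 * 1000 = 48.6910 mm
Step 2 — daily crop ET (ETc = ET0*Kc):
  ETc = 4.118 * 1.193 = 4.91277 mm/day
Step 3 — irrigation interval (SMD/ETc):
  interval = 48.6910 / 4.91277 = 9.911 days
Therefore the irrigation interval = 9.911 days.


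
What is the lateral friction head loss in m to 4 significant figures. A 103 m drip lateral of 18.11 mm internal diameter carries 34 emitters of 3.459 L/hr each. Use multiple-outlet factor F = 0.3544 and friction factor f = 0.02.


Approach: apply Darcy-Weisbach with the multiple-outlet F-factor, Q = n*q/(3600*1000) m^3/s; v = Q/A; hf = F*f*(L/D)*(v^2/(2g)).
Q = 34*3.459/(3600*1000) = 3.26683e-05 m^3/s
A = pi*(18.11e-3/2)^2 = 2.57589e-04 m^2, so v = Q/A = 0.126824 m/s
hf = 0.3544*0.02*(103/0.01811)*(0.126824^2/(2*9.81)) = 0.03305 m
Therefore the lateral friction head loss = 0.03305 m.


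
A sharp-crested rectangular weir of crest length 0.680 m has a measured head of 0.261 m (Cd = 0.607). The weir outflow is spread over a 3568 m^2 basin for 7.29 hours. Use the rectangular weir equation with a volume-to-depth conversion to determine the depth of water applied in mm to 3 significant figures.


Approach: apply the rectangular weir equation with a volume-to-depth conversion, Q = (2/3)*Cd*L*sqrt(2g)*H^1.5; d = Q*t/A * 1000.
Step 1 — weir discharge:
  Q = (2/3)*0.607*0.680*sqrt(2*9.81)*0.261^1.5 = 0.16252 m^3/s
Step 2 — volume: V = 0.16252 * 7.29*3600 = 4265.3 m^3
Step 3 — depth: d = V/A * 1000 = 4265.3/3568 * 1000 = 1200 mm
Therefore the depth of water applied = 1200 mm.


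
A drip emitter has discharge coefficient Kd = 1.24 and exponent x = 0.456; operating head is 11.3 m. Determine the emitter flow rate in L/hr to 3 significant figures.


Approach: apply the emitter characteristic equation, q = Kd * h^x.
q = 1.24 * 11.3^0.456 = 3.75 L/hr
Therefore the emitter flow rate = 3.75 L/hr.


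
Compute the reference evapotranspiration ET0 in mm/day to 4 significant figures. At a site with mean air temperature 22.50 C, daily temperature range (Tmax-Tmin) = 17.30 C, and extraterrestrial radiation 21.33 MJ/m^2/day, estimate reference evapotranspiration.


Approach: apply the Hargreaves-Samani method, ET0 = 0.0023*(Tmean+17.8)*sqrt(Tmax-Tmin)*0.408*Ra.
ET0 = 0.0023*(22.50+17.8)*sqrt(17.30)*0.408*21.33 = 3.355 mm/day
Therefore the reference evapotranspiration ET0 = 3.355 mm/day.


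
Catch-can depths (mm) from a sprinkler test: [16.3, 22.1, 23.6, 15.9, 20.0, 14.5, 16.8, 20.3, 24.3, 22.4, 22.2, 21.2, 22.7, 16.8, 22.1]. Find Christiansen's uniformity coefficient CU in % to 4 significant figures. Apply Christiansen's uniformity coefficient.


Approach: apply Christiansen's uniformity coefficient, CU = (1 - mean_abs_deviation/mean)*100.
mean = 20.0800 mm
mean |d_i - mean| = 2.69067 mm
CU = (1 - 2.69067/20.0800)*100 = 86.60 %
Therefore Christiansen's uniformity coefficient CU = 86.60 %.


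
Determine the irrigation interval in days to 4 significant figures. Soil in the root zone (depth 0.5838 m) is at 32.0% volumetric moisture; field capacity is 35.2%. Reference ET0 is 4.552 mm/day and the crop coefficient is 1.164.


Approach: apply soil-water budget scheduling, SMD = (FC-theta)/100*depth*1000; ETc = ET0*Kc; interval = SMD/ETc.
Step 1 — soil moisture deficit:
  SMD = (35.2 - 32.0)/100 * 0.5838 * 1000 = 18.6816 mm
Step 2 — daily crop ET (ETc = ET0*Kc):
  ETc = 4.552 * 1.164 = 5.29853 mm/day
Step 3 — irrigation interval (SMD/ETc):
  interval = 18.6816 / 5.29853 = 3.526 days
Therefore the irrigation interval = 3.526 days.


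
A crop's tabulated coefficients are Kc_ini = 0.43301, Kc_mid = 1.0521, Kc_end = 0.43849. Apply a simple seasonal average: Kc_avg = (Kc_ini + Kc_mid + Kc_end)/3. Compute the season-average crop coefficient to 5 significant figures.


Kc_avg = (0.43301 + 1.0521 + 0.43849)/3 = 0.64120
Therefore the season-average crop coefficient = 0.64120.


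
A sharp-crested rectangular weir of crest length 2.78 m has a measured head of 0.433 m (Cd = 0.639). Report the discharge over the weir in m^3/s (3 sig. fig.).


Approach: apply the rectangular weir equation, Q = (2/3)*Cd*L*sqrt(2g)*H^1.5.
Q = (2/3)*0.639*2.78*sqrt(2*9.81)*0.433^1.5 = 1.49 m^3/s
Therefore the discharge over the weir = 1.49 m^3/s.


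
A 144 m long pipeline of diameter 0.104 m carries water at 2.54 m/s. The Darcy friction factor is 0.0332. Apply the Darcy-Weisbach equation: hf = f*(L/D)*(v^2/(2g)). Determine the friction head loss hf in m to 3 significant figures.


hf = 0.0332 * (144/0.104) * (2.54^2 / (2*9.81))
hf = 15.1 m
Therefore the friction head loss hf = 15.1 m.


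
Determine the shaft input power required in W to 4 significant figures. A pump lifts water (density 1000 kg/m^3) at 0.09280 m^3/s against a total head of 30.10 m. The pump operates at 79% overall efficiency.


Approach: apply hydraulic power then efficiency conversion, P = rho*g*Q*H; P_in = P/eta.
Step 1 — hydraulic power (P = rho*g*Q*H):
  P = 1000 * 9.81 * 0.09280 * 30.10 = 27402.1 W
Step 2 — input power: P_in = P/eta = 27402.1 / 0.79 = 34690 W
Therefore the shaft input power required = 34690 W.


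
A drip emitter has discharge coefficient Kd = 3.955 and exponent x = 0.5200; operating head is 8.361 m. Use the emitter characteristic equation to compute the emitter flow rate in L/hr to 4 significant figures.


Approach: apply the emitter characteristic equation, q = Kd * h^x.
q = 3.955 * 8.361^0.5200 = 11.93 L/hr
Therefore the emitter flow rate = 11.93 L/hr.


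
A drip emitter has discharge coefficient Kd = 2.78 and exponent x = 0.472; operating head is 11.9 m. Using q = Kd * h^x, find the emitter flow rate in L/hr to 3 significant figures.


q = 2.78 * 11.9^0.472 = 8.95 L/hr
Therefore the emitter flow rate = 8.95 L/hr.


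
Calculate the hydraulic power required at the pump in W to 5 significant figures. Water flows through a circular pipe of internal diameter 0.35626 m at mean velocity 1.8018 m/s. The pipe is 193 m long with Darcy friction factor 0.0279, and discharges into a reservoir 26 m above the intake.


Approach: apply continuity + Darcy-Weisbach + hydraulic power, Q = A*v; hf = f*(L/D)*(v^2/(2g)); H = static + hf; P = rho*g*Q*H.
Step 1 — flow rate (continuity, Q = A*v):
  A = pi*(0.35626/2)^2 = 0.09968367 m^2
  Q = 0.09968367 * 1.8018 = 0.1796100 m^3/s
Step 2 — friction head loss (Darcy-Weisbach):
  hf = 0.0279 * (193/0.35626) * (1.8018^2 / (2*9.81))
  hf = 2.500971 m
Step 3 — total head: H = 26 + 2.500971 = 28.50097 m
Step 4 — hydraulic power (P = rho*g*Q*H):
  P = 1000 * 9.81 * 0.1796100 * 28.50097 = 50218 W
Therefore the hydraulic power required at the pump = 50218 W.
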